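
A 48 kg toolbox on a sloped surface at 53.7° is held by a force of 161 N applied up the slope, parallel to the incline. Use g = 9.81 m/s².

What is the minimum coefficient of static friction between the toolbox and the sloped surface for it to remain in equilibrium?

N = m g cos θ = 278.8 N.
Friction must make up the shortfall along the incline: f = m g sin θ − P = 379.5 − 161 = 218.5 N.
At the threshold f = μ_s N, so μ_s,min = 218.5/278.8 = 0.784.

μ_s,min ≈ 0.784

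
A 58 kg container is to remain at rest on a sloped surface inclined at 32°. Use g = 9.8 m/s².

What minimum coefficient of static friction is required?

At the slip threshold m g sin θ = μ_s m g cos θ, so μ_s,min = tan θ.
μ_s,min = tan 32° = 0.625.

μ_s,min ≈ 0.625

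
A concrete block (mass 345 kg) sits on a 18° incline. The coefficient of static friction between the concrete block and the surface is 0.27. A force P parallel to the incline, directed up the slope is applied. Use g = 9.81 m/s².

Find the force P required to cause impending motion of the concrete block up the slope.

P ≈ 1910 N

At impending motion up the slope, friction acts down-slope at its limit: f = μ_s N.
P is parallel to the surface, so N = m g cos θ = 3220 N.
Along the incline: P = m g sin θ + μ_s N = 1050 + 0.27×3220 = 1910 N.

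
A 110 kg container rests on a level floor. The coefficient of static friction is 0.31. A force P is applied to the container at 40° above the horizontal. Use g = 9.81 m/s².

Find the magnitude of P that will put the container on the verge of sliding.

N = m g − P sin α (the pull lifts the container).
At impending slip, P cos α = μ_s N = μ_s (m g − P sin α).
Solving: P (cos α + μ_s sin α) = μ_s m g → P = 0.31×1080/(cos 40° + 0.31 sin 40°) = 335/0.9653 = 347 N.

P ≈ 347 N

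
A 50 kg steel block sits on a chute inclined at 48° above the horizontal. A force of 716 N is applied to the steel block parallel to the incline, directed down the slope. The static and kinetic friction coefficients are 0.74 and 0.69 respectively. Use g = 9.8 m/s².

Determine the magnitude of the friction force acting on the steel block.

f ≈ 226 N (up the incline)

Perpendicular to the surface, N = m g cos θ = 50·9.8·cos 48° = 327.9 N.
For equilibrium along the incline the friction force must supply f = m g sin θ + P = 364.1 + 716 = 1080 N (positive meaning up-slope).
The static-friction ceiling is μ_s N = 0.74 × 327.9 = 242.6 N.
Since |1080| > 242.6 N, static friction cannot hold it; the steel block slides down the incline and kinetic friction applies: f = μ_k N = 0.69 × 327.9 = 226 N.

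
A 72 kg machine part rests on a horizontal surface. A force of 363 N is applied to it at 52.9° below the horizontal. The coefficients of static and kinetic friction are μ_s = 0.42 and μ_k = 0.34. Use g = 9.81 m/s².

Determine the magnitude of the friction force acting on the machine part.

f ≈ 219 N

Vertical equilibrium gives N = m g + P sin α = 995.8 N.
For equilibrium, f = P cos α = 363×cos 52.9° = 219 N.
The static-friction limit is μ_s N = 418.3 N.
219 ≤ 418.3 N → static; friction equals the required 219 N.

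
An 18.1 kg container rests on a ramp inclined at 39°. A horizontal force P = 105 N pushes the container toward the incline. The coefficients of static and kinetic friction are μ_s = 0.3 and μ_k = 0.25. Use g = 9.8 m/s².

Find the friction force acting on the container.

f ≈ 30 N (up the incline)

Normal direction: N = m g cos θ + P sin θ = 203.9 N.
Along the incline, the net driving force (taking up-slope positive) is P cos θ − m g sin θ = 81.6 − 111.6 = -30.03 N, so equilibrium requires friction f = 30.03 N (up-slope).
Maximum static friction: μ_s N = 0.3 × 203.9 = 61.18 N.
|f_req| = 30.03 ≤ 61.18 N → the container is in equilibrium; friction equals the required value.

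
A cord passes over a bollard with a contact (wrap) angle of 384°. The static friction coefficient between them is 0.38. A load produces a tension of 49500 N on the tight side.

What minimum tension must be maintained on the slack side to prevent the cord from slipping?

T_min ≈ 3880 N

Capstan equation at impending slip: T_tight/T_slack = e^{μβ}.
β = 384° = 6.702 rad; e^{μβ} = e^{0.38×6.702} = 12.77.
T_slack = T_tight / e^{μβ} = 49500 / 12.77 = 3880 N.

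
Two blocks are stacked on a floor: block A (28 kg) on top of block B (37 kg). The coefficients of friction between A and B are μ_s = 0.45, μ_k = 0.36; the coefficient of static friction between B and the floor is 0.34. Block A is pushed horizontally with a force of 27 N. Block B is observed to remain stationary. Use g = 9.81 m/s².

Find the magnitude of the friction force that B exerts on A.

The normal force B exerts on A is simply A's weight, N₁ = 274.7 N.
So the A–B interface can sustain at most μ_s N₁ = 123.6 N of static friction.
P = 27 N is within that limit, so A and B move together (both at rest); the A–B friction is simply f₁ = P = 27 N.
B experiences an equal 27 N forward from A (third law). B is in equilibrium, so the floor supplies f₂ = 27 N of static friction (limit μ_s(m_A+m_B)g = 216.8 N, not exceeded).

f ≈ 27 N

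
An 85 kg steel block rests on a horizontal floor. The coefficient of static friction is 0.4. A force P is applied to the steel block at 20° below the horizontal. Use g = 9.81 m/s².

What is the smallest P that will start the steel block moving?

N = m g + P sin α (the push presses the steel block into the horizontal floor).
At impending slip, P cos α = μ_s N = μ_s (m g + P sin α).
Solving: P (cos α − μ_s sin α) = μ_s m g → P = 0.4×834/(cos 20° − 0.4 sin 20°) = 334/0.8029 = 415 N.

P ≈ 415 N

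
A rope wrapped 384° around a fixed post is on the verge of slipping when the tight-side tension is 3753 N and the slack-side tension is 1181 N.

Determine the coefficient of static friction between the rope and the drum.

T₂/T₁ = e^{μβ} → μ = ln(T₂/T₁)/β.
β = 384° = 6.702 rad.
μ = ln(3753/1181)/6.702 = ln(3.178)/6.702 = 0.173.

μ ≈ 0.173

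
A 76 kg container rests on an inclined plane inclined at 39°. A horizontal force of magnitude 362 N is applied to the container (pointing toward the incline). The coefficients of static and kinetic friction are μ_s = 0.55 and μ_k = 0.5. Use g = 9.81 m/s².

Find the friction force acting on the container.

f ≈ 188 N (up the incline)

Resolve perpendicular to the incline: N = m g cos θ + P sin θ = 76×9.81×cos 39° + 362×sin 39° = 807.2 N.
Parallel to the incline: P cos θ − m g sin θ = 281.3 − 469.2 = -187.9 N; the friction needed to balance this is 187.9 N acting up the slope.
Maximum static friction: μ_s N = 0.55 × 807.2 = 444 N.
|f_req| = 187.9 ≤ 444 N → the container is in equilibrium; friction equals the required value.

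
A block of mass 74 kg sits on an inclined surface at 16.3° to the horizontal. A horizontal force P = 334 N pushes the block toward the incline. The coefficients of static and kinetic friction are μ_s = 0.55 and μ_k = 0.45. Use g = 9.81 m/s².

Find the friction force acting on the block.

Normal direction: N = m g cos θ + P sin θ = 790.5 N.
Parallel to the incline: P cos θ − m g sin θ = 320.6 − 203.7 = 116.8 N; the friction needed to balance this is 116.8 N acting down the slope.
The limit of static friction is μ_s N = 434.8 N.
|f_req| = 116.8 ≤ 434.8 N → the block is in equilibrium; friction equals the required value.

f ≈ 117 N (down the incline)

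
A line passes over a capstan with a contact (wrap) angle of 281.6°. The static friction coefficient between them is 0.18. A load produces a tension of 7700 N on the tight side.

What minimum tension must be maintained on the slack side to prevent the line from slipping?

T_min ≈ 3180 N

Capstan equation at impending slip: T_tight/T_slack = e^{μβ}.
β = 281.6° = 4.915 rad; e^{μβ} = e^{0.18×4.915} = 2.422.
T_slack = T_tight / e^{μβ} = 7700 / 2.422 = 3180 N.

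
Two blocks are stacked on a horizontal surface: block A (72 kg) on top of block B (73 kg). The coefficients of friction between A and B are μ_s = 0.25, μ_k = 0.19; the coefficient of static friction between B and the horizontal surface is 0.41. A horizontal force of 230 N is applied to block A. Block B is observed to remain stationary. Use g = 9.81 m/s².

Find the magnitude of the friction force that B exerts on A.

f ≈ 134 N

Normal force at the A–B interface: N₁ = m_A g = 706.3 N.
So the A–B interface can sustain at most μ_s N₁ = 176.6 N of static friction.
P = 230 N exceeds that limit, so A slips over B and the interface friction becomes kinetic: f₁ = μ_k N₁ = 0.19×706.3 = 134 N.
By Newton's third law B feels 134 N forward from A. With B stationary, the floor's static friction on B balances it: f₂ = 134 N (well within μ_s(m_A+m_B)g = 583.2 N).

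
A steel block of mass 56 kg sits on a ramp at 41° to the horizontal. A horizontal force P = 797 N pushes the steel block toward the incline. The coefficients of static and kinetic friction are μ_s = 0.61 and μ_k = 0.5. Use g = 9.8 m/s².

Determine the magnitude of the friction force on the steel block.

Normal direction: N = m g cos θ + P sin θ = 937.1 N.
Parallel to the incline: P cos θ − m g sin θ = 601.5 − 360 = 241.5 N; the friction needed to balance this is 241.5 N acting down the slope.
Maximum static friction: μ_s N = 0.61 × 937.1 = 571.6 N.
Since 241.5 N is within the 571.6 N limit, the steel block stays put and friction is exactly 241 N.

f ≈ 241 N (down the incline)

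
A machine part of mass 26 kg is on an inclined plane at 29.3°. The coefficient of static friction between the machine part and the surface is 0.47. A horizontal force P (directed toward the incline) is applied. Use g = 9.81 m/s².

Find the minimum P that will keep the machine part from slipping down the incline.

The machine part tends to slide down (tan θ > μ_s), so at the point of impending slip friction acts up-slope at its limit: f = μ_s N.
Perpendicular to the incline: N = m g cos θ + P sin θ.
Along the incline: P cos θ + μ_s N = m g sin θ, i.e. P cos θ + μ_s (m g cos θ + P sin θ) = m g sin θ.
Solving, P (cos θ + μ_s sin θ) = m g (sin θ − μ_s cos θ), so P = 255×0.07951/1.102 = 18.4 N.

P_min ≈ 18.4 N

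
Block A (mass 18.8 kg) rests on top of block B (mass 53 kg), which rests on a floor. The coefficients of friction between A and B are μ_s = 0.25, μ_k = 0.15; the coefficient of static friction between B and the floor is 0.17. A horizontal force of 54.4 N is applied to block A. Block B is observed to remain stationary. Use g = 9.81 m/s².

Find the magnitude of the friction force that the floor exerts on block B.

f ≈ 27.7 N

Normal force at the A–B interface: N₁ = m_A g = 184.4 N.
So the A–B interface can sustain at most μ_s N₁ = 46.11 N of static friction.
Since P = 54.4 N > 46.11 N, A slides on B; the A–B friction is kinetic: f₁ = μ_k N₁ = 0.15×184.4 = 27.7 N.
By Newton's third law B feels 27.7 N forward from A. With B stationary, the floor's static friction on B balances it: f₂ = 27.7 N (well within μ_s(m_A+m_B)g = 119.7 N).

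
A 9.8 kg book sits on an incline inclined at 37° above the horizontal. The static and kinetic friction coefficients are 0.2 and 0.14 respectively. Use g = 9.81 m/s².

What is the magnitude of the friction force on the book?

Normal force: N = m g cos θ = 9.8 × 9.81 × cos 37° = 76.78 N.
Along the slope the weight component is m g sin θ = 57.86 N; friction must supply exactly this, acting up-slope.
The static-friction ceiling is μ_s N = 0.2 × 76.78 = 15.36 N.
|57.86| exceeds 15.36 N, so the book slips down-slope; friction is kinetic, f = μ_k N = 0.14×76.78 = 10.7 N.

f ≈ 10.7 N (up the incline)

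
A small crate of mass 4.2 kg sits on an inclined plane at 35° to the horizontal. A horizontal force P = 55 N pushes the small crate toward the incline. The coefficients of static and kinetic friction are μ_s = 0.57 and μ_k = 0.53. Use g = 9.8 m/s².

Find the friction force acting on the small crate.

Normal direction: N = m g cos θ + P sin θ = 65.26 N.
Parallel to the incline: P cos θ − m g sin θ = 45.05 − 23.61 = 21.44 N; the friction needed to balance this is 21.44 N acting down the slope.
Maximum static friction: μ_s N = 0.57 × 65.26 = 37.2 N.
Since 21.44 N is within the 37.2 N limit, the small crate stays put and friction is exactly 21.4 N.

f ≈ 21.4 N (down the incline)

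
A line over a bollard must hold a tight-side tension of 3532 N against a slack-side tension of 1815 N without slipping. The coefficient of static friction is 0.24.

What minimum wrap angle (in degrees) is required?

β_min ≈ 159°

T₂/T₁ = e^{μβ} → β = ln(T₂/T₁)/μ.
β = ln(3532/1815)/0.24 = 0.6658/0.24 = 2.774 rad.
In degrees: β = 2.774 × 180/π = 159°.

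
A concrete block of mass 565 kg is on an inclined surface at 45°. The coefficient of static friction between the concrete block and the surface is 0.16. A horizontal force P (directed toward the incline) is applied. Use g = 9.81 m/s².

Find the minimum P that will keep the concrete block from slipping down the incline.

P_min ≈ 4010 N

The concrete block tends to slide down (tan θ > μ_s), so at the point of impending slip friction acts up-slope at its limit: f = μ_s N.
Perpendicular to the incline: N = m g cos θ + P sin θ.
Along the incline: P cos θ + μ_s N = m g sin θ, i.e. P cos θ + μ_s (m g cos θ + P sin θ) = m g sin θ.
Solving, P (cos θ + μ_s sin θ) = m g (sin θ − μ_s cos θ), so P = 5540×0.594/0.8202 = 4010 N.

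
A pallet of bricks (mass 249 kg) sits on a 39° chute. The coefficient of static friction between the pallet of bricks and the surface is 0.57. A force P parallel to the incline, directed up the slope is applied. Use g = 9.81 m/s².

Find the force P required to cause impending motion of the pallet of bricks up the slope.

P ≈ 2620 N

At impending motion up the slope, friction acts down-slope at its limit: f = μ_s N.
P is parallel to the surface, so N = m g cos θ = 1900 N.
Along the incline: P = m g sin θ + μ_s N = 1540 + 0.57×1900 = 2620 N.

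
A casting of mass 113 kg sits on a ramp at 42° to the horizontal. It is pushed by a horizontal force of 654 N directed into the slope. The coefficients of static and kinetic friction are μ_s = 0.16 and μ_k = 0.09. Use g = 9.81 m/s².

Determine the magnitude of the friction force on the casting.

Normal direction: N = m g cos θ + P sin θ = 1261 N.
Along the incline, the net driving force (taking up-slope positive) is P cos θ − m g sin θ = 486 − 741.8 = -255.7 N, so equilibrium requires friction f = 255.7 N (up-slope).
The limit of static friction is μ_s N = 201.8 N.
The required 255.7 N exceeds the static limit, so the casting slides down-slope and f = μ_k N = 0.09×1261 = 114 N.

f ≈ 114 N (up the incline)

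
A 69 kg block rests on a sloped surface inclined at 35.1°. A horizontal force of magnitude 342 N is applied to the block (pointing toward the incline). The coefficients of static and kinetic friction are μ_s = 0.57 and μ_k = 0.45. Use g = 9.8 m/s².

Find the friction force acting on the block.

f ≈ 109 N (up the incline)

The horizontal push has a component P sin θ into the surface, so N = m g cos θ + P sin θ = 553.2 + 196.7 = 749.9 N.
Parallel to the incline: P cos θ − m g sin θ = 279.8 − 388.8 = -109 N; the friction needed to balance this is 109 N acting up the slope.
The limit of static friction is μ_s N = 427.4 N.
Since 109 N is within the 427.4 N limit, the block stays put and friction is exactly 109 N.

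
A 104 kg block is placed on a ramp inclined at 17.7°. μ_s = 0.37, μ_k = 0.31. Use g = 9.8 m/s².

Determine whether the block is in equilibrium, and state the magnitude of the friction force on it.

N = m g cos θ = 971 N.
Down-slope weight component: m g sin θ = 310 N.
μ_s N = 359 N.
310 ≤ 359 N, so it stays put; friction = 310 N.

f ≈ 310 N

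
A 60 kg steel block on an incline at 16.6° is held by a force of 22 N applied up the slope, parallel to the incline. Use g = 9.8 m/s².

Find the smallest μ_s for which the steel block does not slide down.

μ_s,min ≈ 0.259

N = m g cos θ = 563.5 N.
Friction must make up the shortfall along the incline: f = m g sin θ − P = 168 − 22 = 146 N.
At the threshold f = μ_s N, so μ_s,min = 146/563.5 = 0.259.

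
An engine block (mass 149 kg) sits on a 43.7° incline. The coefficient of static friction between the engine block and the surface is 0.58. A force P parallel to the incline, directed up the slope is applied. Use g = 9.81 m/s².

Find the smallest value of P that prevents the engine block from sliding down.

P_min ≈ 397 N

The engine block tends to slide down (tan θ > μ_s), so at the point of impending slip friction acts up-slope at its limit: f = μ_s N.
P is parallel to the surface, so N = m g cos θ = 1060 N.
Along the incline: P + μ_s N = m g sin θ, so P = 1010 − 0.58×1060 = 397 N.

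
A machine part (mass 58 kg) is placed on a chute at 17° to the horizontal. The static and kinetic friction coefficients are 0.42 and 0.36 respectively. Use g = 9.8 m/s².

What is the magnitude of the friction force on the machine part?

f ≈ 166 N (up the incline)

Normal force: N = m g cos θ = 58 × 9.8 × cos 17° = 543.6 N.
For equilibrium along the incline, friction must balance the weight component: f = m g sin θ = 166.2 N up the slope.
The static-friction ceiling is μ_s N = 0.42 × 543.6 = 228.3 N.
Since |166.2| ≤ 228.3 N, the machine part remains in static equilibrium and friction takes exactly the required value.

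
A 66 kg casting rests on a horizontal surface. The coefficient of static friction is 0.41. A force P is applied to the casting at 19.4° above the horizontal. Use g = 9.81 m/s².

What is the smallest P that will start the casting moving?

P ≈ 246 N

N = m g − P sin α (the pull lifts the casting).
At impending slip, P cos α = μ_s N = μ_s (m g − P sin α).
Solving: P (cos α + μ_s sin α) = μ_s m g → P = 0.41×647/(cos 19.4° + 0.41 sin 19.4°) = 265/1.079 = 246 N.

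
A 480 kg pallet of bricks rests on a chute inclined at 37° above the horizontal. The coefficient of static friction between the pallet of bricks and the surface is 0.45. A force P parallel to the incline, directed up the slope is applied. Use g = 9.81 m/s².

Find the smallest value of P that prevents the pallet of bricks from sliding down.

P_min ≈ 1140 N

The pallet of bricks tends to slide down (tan θ > μ_s), so at the point of impending slip friction acts up-slope at its limit: f = μ_s N.
P is parallel to the surface, so N = m g cos θ = 3760 N.
Along the incline: P + μ_s N = m g sin θ, so P = 2830 − 0.45×3760 = 1140 N.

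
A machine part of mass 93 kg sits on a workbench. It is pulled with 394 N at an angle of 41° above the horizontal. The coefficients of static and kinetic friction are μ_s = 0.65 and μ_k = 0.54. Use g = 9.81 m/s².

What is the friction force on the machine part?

Vertical equilibrium gives N = m g − P sin α = 653.8 N.
Horizontally, friction must balance P cos α = 297.4 N.
The static-friction limit is μ_s N = 425 N.
Since 297.4 N does not exceed the limit, the machine part stays at rest and f = 297 N.

f ≈ 297 N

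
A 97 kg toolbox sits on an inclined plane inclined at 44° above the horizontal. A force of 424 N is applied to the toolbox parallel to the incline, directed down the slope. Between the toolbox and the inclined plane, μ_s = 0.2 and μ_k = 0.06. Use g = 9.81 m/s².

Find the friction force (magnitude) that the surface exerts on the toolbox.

Normal force: N = m g cos θ = 97 × 9.81 × cos 44° = 684.5 N.
The friction needed for equilibrium is m g sin θ + P = 661 + 424 = 1085 N, measured positive up-slope.
The static-friction ceiling is μ_s N = 0.2 × 684.5 = 136.9 N.
Since |1085| > 136.9 N, static friction cannot hold it; the toolbox slides down the incline and kinetic friction applies: f = μ_k N = 0.06 × 684.5 = 41.1 N.

f ≈ 41.1 N (up the incline)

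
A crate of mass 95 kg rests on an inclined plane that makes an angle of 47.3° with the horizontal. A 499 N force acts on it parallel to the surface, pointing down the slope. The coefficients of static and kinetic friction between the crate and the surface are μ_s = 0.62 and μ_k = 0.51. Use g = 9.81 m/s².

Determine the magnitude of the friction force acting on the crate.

f ≈ 322 N (up the incline)

Normal force: N = m g cos θ = 95 × 9.81 × cos 47.3° = 632 N.
For equilibrium along the incline the friction force must supply f = m g sin θ + P = 684.9 + 499 = 1184 N (positive meaning up-slope).
The static-friction ceiling is μ_s N = 0.62 × 632 = 391.8 N.
|1184| exceeds 391.8 N, so the crate slips down-slope; friction is kinetic, f = μ_k N = 0.51×632 = 322 N.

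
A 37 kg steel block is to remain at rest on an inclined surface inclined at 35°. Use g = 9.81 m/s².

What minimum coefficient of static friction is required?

μ_s,min ≈ 0.7

At the slip threshold m g sin θ = μ_s m g cos θ, so μ_s,min = tan θ.
μ_s,min = tan 35° = 0.7.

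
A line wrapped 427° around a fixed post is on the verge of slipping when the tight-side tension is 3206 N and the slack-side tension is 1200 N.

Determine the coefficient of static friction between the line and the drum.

T₂/T₁ = e^{μβ} → μ = ln(T₂/T₁)/β.
β = 427° = 7.453 rad.
μ = ln(3206/1200)/7.453 = ln(2.672)/7.453 = 0.132.

μ ≈ 0.132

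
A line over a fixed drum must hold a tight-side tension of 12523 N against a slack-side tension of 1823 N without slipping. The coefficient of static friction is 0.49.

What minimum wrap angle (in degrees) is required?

T₂/T₁ = e^{μβ} → β = ln(T₂/T₁)/μ.
β = ln(12523/1823)/0.49 = 1.927/0.49 = 3.933 rad.
In degrees: β = 3.933 × 180/π = 225°.

β_min ≈ 225°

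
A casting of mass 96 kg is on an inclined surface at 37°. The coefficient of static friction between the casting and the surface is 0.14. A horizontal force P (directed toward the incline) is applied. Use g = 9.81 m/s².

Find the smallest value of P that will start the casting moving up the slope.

At impending motion up the slope, friction acts down-slope at its limit: f = μ_s N.
Perpendicular to the incline: N = m g cos θ + P sin θ.
Along the incline: P cos θ = m g sin θ + μ_s N = m g sin θ + μ_s (m g cos θ + P sin θ).
Solving, P (cos θ − μ_s sin θ) = m g (sin θ + μ_s cos θ), so P = 96×9.81×(sin 37° + 0.14 cos 37°)/(cos 37° − 0.14 sin 37°) = 942×0.7136/0.7144 = 941 N.

P ≈ 941 N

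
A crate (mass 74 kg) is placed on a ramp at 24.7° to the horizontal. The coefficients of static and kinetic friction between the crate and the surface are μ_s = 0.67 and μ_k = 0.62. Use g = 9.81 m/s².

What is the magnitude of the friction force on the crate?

f ≈ 303 N (up the incline)

The normal reaction is N = m g cos θ = 659.5 N.
Along the slope the weight component is m g sin θ = 303.3 N; friction must supply exactly this, acting up-slope.
Static friction can supply at most μ_s N = 441.9 N.
Since |303.3| ≤ 441.9 N, static friction is sufficient; f equals the required value, not μ_s N.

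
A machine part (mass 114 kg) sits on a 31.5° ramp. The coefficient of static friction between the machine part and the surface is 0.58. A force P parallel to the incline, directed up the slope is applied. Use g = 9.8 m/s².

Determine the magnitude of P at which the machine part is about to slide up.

P ≈ 1140 N

At impending motion up the slope, friction acts down-slope at its limit: f = μ_s N.
P is parallel to the surface, so N = m g cos θ = 953 N.
Along the incline: P = m g sin θ + μ_s N = 584 + 0.58×953 = 1140 N.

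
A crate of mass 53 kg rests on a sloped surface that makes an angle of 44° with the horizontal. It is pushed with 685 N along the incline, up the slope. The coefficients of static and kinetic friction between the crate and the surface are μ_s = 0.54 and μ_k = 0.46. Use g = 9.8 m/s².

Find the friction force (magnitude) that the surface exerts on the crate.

f ≈ 172 N (down the incline)

Normal force: N = m g cos θ = 53 × 9.8 × cos 44° = 373.6 N.
The friction needed for equilibrium is m g sin θ − P = 360.8 − 685 = -324.2 N, measured positive up-slope.
The static-friction ceiling is μ_s N = 0.54 × 373.6 = 201.8 N.
Since |-324.2| > 201.8 N, static friction cannot hold it; the crate slides up the incline and kinetic friction applies: f = μ_k N = 0.46 × 373.6 = 172 N.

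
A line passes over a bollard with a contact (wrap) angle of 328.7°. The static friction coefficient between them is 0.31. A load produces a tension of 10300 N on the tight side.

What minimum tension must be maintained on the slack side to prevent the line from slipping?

T_min ≈ 1740 N

Capstan equation at impending slip: T_tight/T_slack = e^{μβ}.
β = 328.7° = 5.737 rad; e^{μβ} = e^{0.31×5.737} = 5.921.
T_slack = T_tight / e^{μβ} = 10300 / 5.921 = 1740 N.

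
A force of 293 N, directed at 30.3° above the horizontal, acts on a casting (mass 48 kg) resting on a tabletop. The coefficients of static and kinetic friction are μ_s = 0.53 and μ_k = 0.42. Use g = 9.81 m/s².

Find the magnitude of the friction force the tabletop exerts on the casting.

The vertical component of P reduces the normal force: N = m g − P sin α = 470.9 − 147.8 = 323.1 N.
Horizontally, friction must balance P cos α = 253 N.
The static-friction limit is μ_s N = 171.2 N.
253 > 171.2 N → the casting slides; f = μ_k N = 0.42×323.1 = 136 N.

f ≈ 136 N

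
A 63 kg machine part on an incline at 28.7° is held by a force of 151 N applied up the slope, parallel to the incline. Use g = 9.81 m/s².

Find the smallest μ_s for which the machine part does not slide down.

N = m g cos θ = 542.1 N.
Friction must make up the shortfall along the incline: f = m g sin θ − P = 296.8 − 151 = 145.8 N.
At the threshold f = μ_s N, so μ_s,min = 145.8/542.1 = 0.269.

μ_s,min ≈ 0.269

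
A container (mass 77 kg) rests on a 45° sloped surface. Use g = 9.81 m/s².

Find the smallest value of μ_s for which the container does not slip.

At the slip threshold m g sin θ = μ_s m g cos θ, so μ_s,min = tan θ.
μ_s,min = tan 45° = 1.

μ_s,min ≈ 1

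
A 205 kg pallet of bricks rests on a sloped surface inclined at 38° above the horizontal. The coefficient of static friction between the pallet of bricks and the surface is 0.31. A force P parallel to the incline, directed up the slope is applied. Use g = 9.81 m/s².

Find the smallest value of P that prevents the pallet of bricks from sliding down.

P_min ≈ 747 N

The pallet of bricks tends to slide down (tan θ > μ_s), so at the point of impending slip friction acts up-slope at its limit: f = μ_s N.
P is parallel to the surface, so N = m g cos θ = 1580 N.
Along the incline: P + μ_s N = m g sin θ, so P = 1240 − 0.31×1580 = 747 N.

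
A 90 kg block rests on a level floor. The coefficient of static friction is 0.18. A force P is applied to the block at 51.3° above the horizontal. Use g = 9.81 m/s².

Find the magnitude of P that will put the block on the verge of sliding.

N = m g − P sin α (the pull lifts the block).
At impending slip, P cos α = μ_s N = μ_s (m g − P sin α).
Solving: P (cos α + μ_s sin α) = μ_s m g → P = 0.18×883/(cos 51.3° + 0.18 sin 51.3°) = 159/0.7657 = 208 N.

P ≈ 208 N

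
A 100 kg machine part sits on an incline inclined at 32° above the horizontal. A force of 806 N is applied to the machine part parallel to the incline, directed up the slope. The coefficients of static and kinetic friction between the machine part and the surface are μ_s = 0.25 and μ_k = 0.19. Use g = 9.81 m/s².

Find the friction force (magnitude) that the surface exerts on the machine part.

Normal force: N = m g cos θ = 100 × 9.81 × cos 32° = 831.9 N.
For equilibrium along the incline the friction force must supply f = m g sin θ − P = 519.9 − 806 = -286.1 N (positive meaning up-slope).
Static friction can supply at most μ_s N = 208 N.
Since |-286.1| > 208 N, static friction cannot hold it; the machine part slides up the incline and kinetic friction applies: f = μ_k N = 0.19 × 831.9 = 158 N.

f ≈ 158 N (down the incline)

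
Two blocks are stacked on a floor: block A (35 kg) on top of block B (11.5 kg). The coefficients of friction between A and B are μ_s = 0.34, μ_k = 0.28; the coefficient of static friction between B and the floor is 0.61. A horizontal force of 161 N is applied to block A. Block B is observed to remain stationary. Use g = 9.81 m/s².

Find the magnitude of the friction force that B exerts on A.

Between the blocks, N₁ = m_A g = 343.4 N.
Maximum static friction on A from B: μ_s N₁ = 0.34×343.4 = 116.7 N.
Since P = 161 N > 116.7 N, A slides on B; the A–B friction is kinetic: f₁ = μ_k N₁ = 0.28×343.4 = 96.1 N.
B experiences an equal 96.1 N forward from A (third law). B is in equilibrium, so the floor supplies f₂ = 96.1 N of static friction (limit μ_s(m_A+m_B)g = 278.3 N, not exceeded).

f ≈ 96.1 N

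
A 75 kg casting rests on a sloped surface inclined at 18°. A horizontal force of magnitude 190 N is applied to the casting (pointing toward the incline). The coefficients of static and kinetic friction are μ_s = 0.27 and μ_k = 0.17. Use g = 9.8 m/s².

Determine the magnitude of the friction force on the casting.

Normal direction: N = m g cos θ + P sin θ = 757.7 N.
Along the incline, the net driving force (taking up-slope positive) is P cos θ − m g sin θ = 180.7 − 227.1 = -46.43 N, so equilibrium requires friction f = 46.43 N (up-slope).
Maximum static friction: μ_s N = 0.27 × 757.7 = 204.6 N.
|f_req| = 46.43 ≤ 204.6 N → the casting is in equilibrium; friction equals the required value.

f ≈ 46.4 N (up the incline)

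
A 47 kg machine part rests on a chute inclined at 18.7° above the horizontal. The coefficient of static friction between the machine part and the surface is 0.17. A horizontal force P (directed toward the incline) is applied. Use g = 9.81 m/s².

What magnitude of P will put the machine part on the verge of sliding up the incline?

At impending motion up the slope, friction acts down-slope at its limit: f = μ_s N.
Perpendicular to the incline: N = m g cos θ + P sin θ.
Along the incline: P cos θ = m g sin θ + μ_s N = m g sin θ + μ_s (m g cos θ + P sin θ).
Solving, P (cos θ − μ_s sin θ) = m g (sin θ + μ_s cos θ), so P = 47×9.81×(sin 18.7° + 0.17 cos 18.7°)/(cos 18.7° − 0.17 sin 18.7°) = 461×0.4816/0.8927 = 249 N.

P ≈ 249 N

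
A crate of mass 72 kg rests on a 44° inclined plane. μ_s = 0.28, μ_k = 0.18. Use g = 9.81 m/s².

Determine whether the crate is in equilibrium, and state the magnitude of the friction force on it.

f ≈ 91.5 N

N = m g cos θ = 508 N.
Down-slope weight component: m g sin θ = 491 N.
μ_s N = 142 N.
491 > 142 N, so it slides; kinetic friction f = μ_k N = 0.18×508 = 91.5 N.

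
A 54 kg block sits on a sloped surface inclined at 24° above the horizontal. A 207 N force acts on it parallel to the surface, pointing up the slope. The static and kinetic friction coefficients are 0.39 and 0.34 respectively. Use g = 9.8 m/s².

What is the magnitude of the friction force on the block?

f ≈ 8.25 N (up the incline)

The normal reaction is N = m g cos θ = 483.4 N.
For equilibrium along the incline the friction force must supply f = m g sin θ − P = 215.2 − 207 = 8.245 N (positive meaning up-slope).
The static-friction ceiling is μ_s N = 0.39 × 483.4 = 188.5 N.
Since |8.245| ≤ 188.5 N, no slip — friction simply equals what equilibrium demands.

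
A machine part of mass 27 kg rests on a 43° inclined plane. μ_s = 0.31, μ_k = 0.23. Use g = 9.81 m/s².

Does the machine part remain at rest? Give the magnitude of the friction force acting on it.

N = m g cos θ = 194 N.
Down-slope weight component: m g sin θ = 181 N.
μ_s N = 60.1 N.
181 > 60.1 N, so it slides; kinetic friction f = μ_k N = 0.23×194 = 44.6 N.

f ≈ 44.6 N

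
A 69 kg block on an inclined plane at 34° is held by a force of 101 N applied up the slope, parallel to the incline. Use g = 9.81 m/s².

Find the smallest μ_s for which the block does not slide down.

N = m g cos θ = 561.2 N.
Friction must make up the shortfall along the incline: f = m g sin θ − P = 378.5 − 101 = 277.5 N.
At the threshold f = μ_s N, so μ_s,min = 277.5/561.2 = 0.495.

μ_s,min ≈ 0.495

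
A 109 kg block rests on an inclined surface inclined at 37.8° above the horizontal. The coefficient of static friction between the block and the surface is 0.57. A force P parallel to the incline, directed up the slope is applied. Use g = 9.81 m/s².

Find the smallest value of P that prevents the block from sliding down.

P_min ≈ 174 N

The block tends to slide down (tan θ > μ_s), so at the point of impending slip friction acts up-slope at its limit: f = μ_s N.
P is parallel to the surface, so N = m g cos θ = 845 N.
Along the incline: P + μ_s N = m g sin θ, so P = 655 − 0.57×845 = 174 N.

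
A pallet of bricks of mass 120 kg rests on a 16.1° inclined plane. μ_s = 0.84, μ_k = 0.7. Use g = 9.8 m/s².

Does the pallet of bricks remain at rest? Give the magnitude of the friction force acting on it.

f ≈ 326 N

N = m g cos θ = 1130 N.
Down-slope weight component: m g sin θ = 326 N.
μ_s N = 949 N.
326 ≤ 949 N, so it stays put; friction = 326 N.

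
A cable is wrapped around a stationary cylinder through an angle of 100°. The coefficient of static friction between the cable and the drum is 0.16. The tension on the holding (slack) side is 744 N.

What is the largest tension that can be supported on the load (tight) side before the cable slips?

At impending slip the capstan equation gives T₂/T₁ = e^{μβ} with β in radians.
β = 100° × π/180 = 1.745 rad.
e^{μβ} = e^{0.16×1.745} = 1.322.
T₂ = T₁ · e^{μβ} = 744 × 1.322 = 984 N.

T_max ≈ 984 N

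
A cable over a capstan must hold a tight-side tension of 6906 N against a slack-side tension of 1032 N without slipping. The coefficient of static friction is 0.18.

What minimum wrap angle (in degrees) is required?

β_min ≈ 605°

T₂/T₁ = e^{μβ} → β = ln(T₂/T₁)/μ.
β = ln(6906/1032)/0.18 = 1.901/0.18 = 10.56 rad.
In degrees: β = 10.56 × 180/π = 605°.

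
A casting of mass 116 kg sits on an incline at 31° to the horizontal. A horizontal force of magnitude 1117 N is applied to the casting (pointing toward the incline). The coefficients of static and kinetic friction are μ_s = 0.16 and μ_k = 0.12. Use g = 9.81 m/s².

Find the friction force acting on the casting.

f ≈ 186 N (down the incline)

The horizontal push has a component P sin θ into the surface, so N = m g cos θ + P sin θ = 975.4 + 575.3 = 1551 N.
Parallel to the incline: P cos θ − m g sin θ = 957.5 − 586.1 = 371.4 N; the friction needed to balance this is 371.4 N acting down the slope.
The limit of static friction is μ_s N = 248.1 N.
|f_req| = 371.4 > 248.1 N → the casting slides up the incline; f = μ_k N = 0.12 × 1551 = 186 N.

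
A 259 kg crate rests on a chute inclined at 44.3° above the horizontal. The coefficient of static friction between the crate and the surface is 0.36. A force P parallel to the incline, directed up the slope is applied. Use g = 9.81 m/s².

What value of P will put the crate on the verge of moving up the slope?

P ≈ 2430 N

At impending motion up the slope, friction acts down-slope at its limit: f = μ_s N.
P is parallel to the surface, so N = m g cos θ = 1820 N.
Along the incline: P = m g sin θ + μ_s N = 1770 + 0.36×1820 = 2430 N.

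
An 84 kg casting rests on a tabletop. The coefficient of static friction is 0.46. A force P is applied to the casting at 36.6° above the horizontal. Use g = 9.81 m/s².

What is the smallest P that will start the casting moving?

N = m g − P sin α (the pull lifts the casting).
At impending slip, P cos α = μ_s N = μ_s (m g − P sin α).
Solving: P (cos α + μ_s sin α) = μ_s m g → P = 0.46×824/(cos 36.6° + 0.46 sin 36.6°) = 379/1.077 = 352 N.

P ≈ 352 N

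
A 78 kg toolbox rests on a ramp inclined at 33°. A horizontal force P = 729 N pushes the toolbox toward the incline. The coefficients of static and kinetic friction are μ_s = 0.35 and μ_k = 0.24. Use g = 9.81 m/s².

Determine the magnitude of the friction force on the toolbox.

The horizontal push has a component P sin θ into the surface, so N = m g cos θ + P sin θ = 641.7 + 397 = 1039 N.
Along the incline, the net driving force (taking up-slope positive) is P cos θ − m g sin θ = 611.4 − 416.7 = 194.6 N, so equilibrium requires friction f = -194.6 N (down-slope).
The limit of static friction is μ_s N = 363.6 N.
|f_req| = 194.6 ≤ 363.6 N → the toolbox is in equilibrium; friction equals the required value.

f ≈ 195 N (down the incline)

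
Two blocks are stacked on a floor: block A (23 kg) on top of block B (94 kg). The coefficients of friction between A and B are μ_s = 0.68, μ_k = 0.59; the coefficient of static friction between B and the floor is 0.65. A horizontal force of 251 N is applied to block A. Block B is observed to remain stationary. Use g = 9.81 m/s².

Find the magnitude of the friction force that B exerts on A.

Normal force at the A–B interface: N₁ = m_A g = 225.6 N.
Maximum static friction on A from B: μ_s N₁ = 0.68×225.6 = 153.4 N.
Since P = 251 N > 153.4 N, A slides on B; the A–B friction is kinetic: f₁ = μ_k N₁ = 0.59×225.6 = 133 N.
B experiences an equal 133 N forward from A (third law). B is in equilibrium, so the floor supplies f₂ = 133 N of static friction (limit μ_s(m_A+m_B)g = 746.1 N, not exceeded).

f ≈ 133 N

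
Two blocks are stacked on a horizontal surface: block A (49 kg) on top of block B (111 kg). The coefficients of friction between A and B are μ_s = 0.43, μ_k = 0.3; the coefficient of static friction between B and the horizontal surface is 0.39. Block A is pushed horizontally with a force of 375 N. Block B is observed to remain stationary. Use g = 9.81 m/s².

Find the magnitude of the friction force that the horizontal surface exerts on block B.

f ≈ 144 N

Normal force at the A–B interface: N₁ = m_A g = 480.7 N.
Maximum static friction on A from B: μ_s N₁ = 0.43×480.7 = 206.7 N.
Since P = 375 N > 206.7 N, A slides on B; the A–B friction is kinetic: f₁ = μ_k N₁ = 0.3×480.7 = 144 N.
By Newton's third law B feels 144 N forward from A. With B stationary, the floor's static friction on B balances it: f₂ = 144 N (well within μ_s(m_A+m_B)g = 612.1 N).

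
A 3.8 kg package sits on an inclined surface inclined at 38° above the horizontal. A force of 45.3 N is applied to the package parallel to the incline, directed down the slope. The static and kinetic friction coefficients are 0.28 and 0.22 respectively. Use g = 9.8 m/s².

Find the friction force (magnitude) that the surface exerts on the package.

f ≈ 6.46 N (up the incline)

The normal reaction is N = m g cos θ = 29.35 N.
The friction needed for equilibrium is m g sin θ + P = 22.93 + 45.3 = 68.23 N, measured positive up-slope.
Maximum static friction available: μ_s N = 0.28 × 29.35 = 8.217 N.
|68.23| exceeds 8.217 N, so the package slips down-slope; friction is kinetic, f = μ_k N = 0.22×29.35 = 6.46 N.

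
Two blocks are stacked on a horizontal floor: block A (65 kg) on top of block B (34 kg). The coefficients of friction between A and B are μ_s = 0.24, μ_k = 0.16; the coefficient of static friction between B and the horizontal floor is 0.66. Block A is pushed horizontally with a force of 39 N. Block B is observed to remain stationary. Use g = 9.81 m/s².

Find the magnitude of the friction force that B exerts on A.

The normal force B exerts on A is simply A's weight, N₁ = 637.6 N.
Maximum static friction on A from B: μ_s N₁ = 0.24×637.6 = 153 N.
Since P = 39 N ≤ 153 N, A does not slip on B; friction on A equals P = 39 N.
B experiences an equal 39 N forward from A (third law). B is in equilibrium, so the floor supplies f₂ = 39 N of static friction (limit μ_s(m_A+m_B)g = 641 N, not exceeded).

f ≈ 39 N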